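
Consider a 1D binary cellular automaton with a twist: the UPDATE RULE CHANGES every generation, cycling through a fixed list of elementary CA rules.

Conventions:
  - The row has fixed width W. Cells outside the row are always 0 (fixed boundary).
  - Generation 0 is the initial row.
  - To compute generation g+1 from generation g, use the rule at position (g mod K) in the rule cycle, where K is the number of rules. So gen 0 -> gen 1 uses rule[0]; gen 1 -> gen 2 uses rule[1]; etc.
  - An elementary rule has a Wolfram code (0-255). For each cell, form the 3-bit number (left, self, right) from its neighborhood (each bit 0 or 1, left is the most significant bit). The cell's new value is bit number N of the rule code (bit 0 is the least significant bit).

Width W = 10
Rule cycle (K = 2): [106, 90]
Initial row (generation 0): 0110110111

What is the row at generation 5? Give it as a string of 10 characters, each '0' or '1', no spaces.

Answer: 0000101000

Derivation:
Gen 0: 0110110111
Gen 1 (rule 106): 1111111101
Gen 2 (rule 90): 1000000100
Gen 3 (rule 106): 0000001000
Gen 4 (rule 90): 0000010100
Gen 5 (rule 106): 0000101000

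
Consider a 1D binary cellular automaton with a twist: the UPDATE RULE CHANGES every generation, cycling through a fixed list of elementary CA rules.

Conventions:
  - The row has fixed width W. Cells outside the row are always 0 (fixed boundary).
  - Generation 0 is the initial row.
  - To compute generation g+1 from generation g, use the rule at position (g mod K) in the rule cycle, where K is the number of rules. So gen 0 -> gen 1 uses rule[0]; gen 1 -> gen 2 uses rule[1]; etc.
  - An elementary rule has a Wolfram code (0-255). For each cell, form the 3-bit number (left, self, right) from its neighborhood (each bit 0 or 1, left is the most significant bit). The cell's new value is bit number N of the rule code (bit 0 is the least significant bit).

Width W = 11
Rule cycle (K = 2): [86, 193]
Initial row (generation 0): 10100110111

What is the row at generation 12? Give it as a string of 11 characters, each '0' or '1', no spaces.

Answer: 10010010111

Derivation:
Gen 0: 10100110111
Gen 1 (rule 86): 10111010001
Gen 2 (rule 193): 00011000100
Gen 3 (rule 86): 00101101110
Gen 4 (rule 193): 10000100110
Gen 5 (rule 86): 11001111011
Gen 6 (rule 193): 01000111001
Gen 7 (rule 86): 11101001111
Gen 8 (rule 193): 01100000111
Gen 9 (rule 86): 10110001001
Gen 10 (rule 193): 00010100000
Gen 11 (rule 86): 00110110000
Gen 12 (rule 193): 10010010111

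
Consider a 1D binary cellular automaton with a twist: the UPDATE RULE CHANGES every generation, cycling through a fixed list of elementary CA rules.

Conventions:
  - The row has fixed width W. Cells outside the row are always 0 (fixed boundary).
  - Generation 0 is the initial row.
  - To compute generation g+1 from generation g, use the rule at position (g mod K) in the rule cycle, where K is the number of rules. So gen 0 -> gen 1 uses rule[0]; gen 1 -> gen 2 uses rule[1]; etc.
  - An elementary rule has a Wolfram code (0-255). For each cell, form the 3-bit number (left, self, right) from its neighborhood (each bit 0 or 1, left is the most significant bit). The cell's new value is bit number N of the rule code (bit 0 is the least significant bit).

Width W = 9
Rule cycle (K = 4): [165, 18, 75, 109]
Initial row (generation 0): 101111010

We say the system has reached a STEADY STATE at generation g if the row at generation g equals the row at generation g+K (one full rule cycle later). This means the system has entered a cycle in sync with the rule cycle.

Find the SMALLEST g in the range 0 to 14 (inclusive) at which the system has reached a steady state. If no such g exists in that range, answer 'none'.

Answer: 2

Derivation:
Gen 0: 101111010
Gen 1 (rule 165): 110110110
Gen 2 (rule 18): 000000001
Gen 3 (rule 75): 111111110
Gen 4 (rule 109): 100000010
Gen 5 (rule 165): 101111010
Gen 6 (rule 18): 000000001
Gen 7 (rule 75): 111111110
Gen 8 (rule 109): 100000010
Gen 9 (rule 165): 101111010
Gen 10 (rule 18): 000000001
Gen 11 (rule 75): 111111110
Gen 12 (rule 109): 100000010
Gen 13 (rule 165): 101111010
Gen 14 (rule 18): 000000001
Gen 15 (rule 75): 111111110
Gen 16 (rule 109): 100000010
Gen 17 (rule 165): 101111010
Gen 18 (rule 18): 000000001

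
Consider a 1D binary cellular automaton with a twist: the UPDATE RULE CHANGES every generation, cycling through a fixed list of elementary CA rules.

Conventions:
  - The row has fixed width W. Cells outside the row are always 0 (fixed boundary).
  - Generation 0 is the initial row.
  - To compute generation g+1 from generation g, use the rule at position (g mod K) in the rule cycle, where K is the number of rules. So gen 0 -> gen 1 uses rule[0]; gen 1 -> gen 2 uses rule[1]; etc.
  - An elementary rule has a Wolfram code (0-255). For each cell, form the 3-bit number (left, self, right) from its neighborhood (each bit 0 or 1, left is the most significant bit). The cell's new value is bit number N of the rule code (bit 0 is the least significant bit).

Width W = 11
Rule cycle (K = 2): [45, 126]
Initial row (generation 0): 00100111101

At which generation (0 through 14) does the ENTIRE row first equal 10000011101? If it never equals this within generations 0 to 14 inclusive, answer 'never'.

Answer: never

Derivation:
Gen 0: 00100111101
Gen 1 (rule 45): 10100100011
Gen 2 (rule 126): 11111110111
Gen 3 (rule 45): 10000001100
Gen 4 (rule 126): 11000011110
Gen 5 (rule 45): 10011010000
Gen 6 (rule 126): 11111111000
Gen 7 (rule 45): 10000000011
Gen 8 (rule 126): 11000000111
Gen 9 (rule 45): 10011110100
Gen 10 (rule 126): 11110011110
Gen 11 (rule 45): 10000010000
Gen 12 (rule 126): 11000111000
Gen 13 (rule 45): 10010100011
Gen 14 (rule 126): 11111110111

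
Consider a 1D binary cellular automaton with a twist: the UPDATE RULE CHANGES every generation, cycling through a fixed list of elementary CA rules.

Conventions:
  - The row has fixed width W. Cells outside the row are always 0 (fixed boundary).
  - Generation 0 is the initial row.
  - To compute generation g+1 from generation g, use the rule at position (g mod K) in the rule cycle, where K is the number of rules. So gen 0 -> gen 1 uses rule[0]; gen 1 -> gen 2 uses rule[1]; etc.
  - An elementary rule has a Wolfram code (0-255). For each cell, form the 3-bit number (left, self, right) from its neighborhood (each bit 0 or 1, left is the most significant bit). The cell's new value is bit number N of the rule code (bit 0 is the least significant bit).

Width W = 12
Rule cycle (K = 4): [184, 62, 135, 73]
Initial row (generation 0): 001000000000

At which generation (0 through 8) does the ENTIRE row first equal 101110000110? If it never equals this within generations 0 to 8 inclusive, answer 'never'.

Answer: never

Derivation:
Gen 0: 001000000000
Gen 1 (rule 184): 000100000000
Gen 2 (rule 62): 001110000000
Gen 3 (rule 135): 110100111111
Gen 4 (rule 73): 110000100001
Gen 5 (rule 184): 101000010000
Gen 6 (rule 62): 111100111000
Gen 7 (rule 135): 011001010011
Gen 8 (rule 73): 011000000011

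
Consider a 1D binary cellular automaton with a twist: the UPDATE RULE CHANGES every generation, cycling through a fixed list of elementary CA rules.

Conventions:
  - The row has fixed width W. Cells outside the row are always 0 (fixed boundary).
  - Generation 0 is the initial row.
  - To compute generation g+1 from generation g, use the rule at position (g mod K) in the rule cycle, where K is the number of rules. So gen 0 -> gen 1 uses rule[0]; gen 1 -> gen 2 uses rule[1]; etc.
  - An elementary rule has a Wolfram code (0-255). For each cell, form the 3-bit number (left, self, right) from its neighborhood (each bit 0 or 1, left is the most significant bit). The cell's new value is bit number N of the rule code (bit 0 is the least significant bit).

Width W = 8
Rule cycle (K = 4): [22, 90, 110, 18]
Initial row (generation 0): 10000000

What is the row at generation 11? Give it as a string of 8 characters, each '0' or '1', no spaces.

Answer: 00011111

Derivation:
Gen 0: 10000000
Gen 1 (rule 22): 11000000
Gen 2 (rule 90): 11100000
Gen 3 (rule 110): 10100000
Gen 4 (rule 18): 00010000
Gen 5 (rule 22): 00111000
Gen 6 (rule 90): 01101100
Gen 7 (rule 110): 11111100
Gen 8 (rule 18): 00000010
Gen 9 (rule 22): 00000111
Gen 10 (rule 90): 00001101
Gen 11 (rule 110): 00011111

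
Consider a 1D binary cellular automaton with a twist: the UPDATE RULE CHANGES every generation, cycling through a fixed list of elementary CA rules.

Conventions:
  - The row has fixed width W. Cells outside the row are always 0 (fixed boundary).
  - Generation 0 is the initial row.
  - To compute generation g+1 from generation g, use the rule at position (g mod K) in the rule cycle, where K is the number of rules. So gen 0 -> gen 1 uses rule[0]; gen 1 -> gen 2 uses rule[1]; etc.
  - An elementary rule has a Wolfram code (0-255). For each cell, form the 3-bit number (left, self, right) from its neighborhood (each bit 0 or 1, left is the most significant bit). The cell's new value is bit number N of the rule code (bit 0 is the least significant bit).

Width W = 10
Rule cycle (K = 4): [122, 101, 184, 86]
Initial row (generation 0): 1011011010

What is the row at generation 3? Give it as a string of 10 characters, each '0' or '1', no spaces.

Answer: 0000000110

Derivation:
Gen 0: 1011011010
Gen 1 (rule 122): 0111111101
Gen 2 (rule 101): 0000000111
Gen 3 (rule 184): 0000000110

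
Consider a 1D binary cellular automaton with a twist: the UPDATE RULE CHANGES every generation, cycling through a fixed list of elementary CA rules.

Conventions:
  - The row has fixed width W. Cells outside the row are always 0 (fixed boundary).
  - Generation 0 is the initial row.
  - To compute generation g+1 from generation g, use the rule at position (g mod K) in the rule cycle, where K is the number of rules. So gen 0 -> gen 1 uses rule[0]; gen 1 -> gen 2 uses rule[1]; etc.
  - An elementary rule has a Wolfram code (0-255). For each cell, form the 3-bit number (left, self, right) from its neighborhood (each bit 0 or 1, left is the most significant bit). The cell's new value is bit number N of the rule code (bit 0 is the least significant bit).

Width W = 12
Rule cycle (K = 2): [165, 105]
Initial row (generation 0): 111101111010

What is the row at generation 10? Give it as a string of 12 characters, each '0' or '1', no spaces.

Answer: 101111110000

Derivation:
Gen 0: 111101111010
Gen 1 (rule 165): 011010110110
Gen 2 (rule 105): 011101111110
Gen 3 (rule 165): 001010111100
Gen 4 (rule 105): 100101100101
Gen 5 (rule 165): 100110000111
Gen 6 (rule 105): 000110110101
Gen 7 (rule 165): 110001001111
Gen 8 (rule 105): 110100001001
Gen 9 (rule 165): 001101101001
Gen 10 (rule 105): 101111110000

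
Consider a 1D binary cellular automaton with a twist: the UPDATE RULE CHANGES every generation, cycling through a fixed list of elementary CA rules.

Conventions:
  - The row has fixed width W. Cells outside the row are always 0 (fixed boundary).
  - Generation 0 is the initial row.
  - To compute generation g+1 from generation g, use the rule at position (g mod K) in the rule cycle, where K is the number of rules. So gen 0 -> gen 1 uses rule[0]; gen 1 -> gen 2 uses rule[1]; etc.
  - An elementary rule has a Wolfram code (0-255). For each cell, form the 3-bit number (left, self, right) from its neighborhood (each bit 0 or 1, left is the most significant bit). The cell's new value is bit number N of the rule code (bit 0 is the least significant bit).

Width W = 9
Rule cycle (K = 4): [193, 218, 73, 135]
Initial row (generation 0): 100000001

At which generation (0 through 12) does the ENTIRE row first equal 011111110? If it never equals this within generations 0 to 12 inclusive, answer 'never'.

Gen 0: 100000001
Gen 1 (rule 193): 001111100
Gen 2 (rule 218): 011111110
Gen 3 (rule 73): 010000010
Gen 4 (rule 135): 110111110
Gen 5 (rule 193): 010011110
Gen 6 (rule 218): 101111111
Gen 7 (rule 73): 001000001
Gen 8 (rule 135): 111011111
Gen 9 (rule 193): 011001111
Gen 10 (rule 218): 111111111
Gen 11 (rule 73): 100000001
Gen 12 (rule 135): 101111111

Answer: 2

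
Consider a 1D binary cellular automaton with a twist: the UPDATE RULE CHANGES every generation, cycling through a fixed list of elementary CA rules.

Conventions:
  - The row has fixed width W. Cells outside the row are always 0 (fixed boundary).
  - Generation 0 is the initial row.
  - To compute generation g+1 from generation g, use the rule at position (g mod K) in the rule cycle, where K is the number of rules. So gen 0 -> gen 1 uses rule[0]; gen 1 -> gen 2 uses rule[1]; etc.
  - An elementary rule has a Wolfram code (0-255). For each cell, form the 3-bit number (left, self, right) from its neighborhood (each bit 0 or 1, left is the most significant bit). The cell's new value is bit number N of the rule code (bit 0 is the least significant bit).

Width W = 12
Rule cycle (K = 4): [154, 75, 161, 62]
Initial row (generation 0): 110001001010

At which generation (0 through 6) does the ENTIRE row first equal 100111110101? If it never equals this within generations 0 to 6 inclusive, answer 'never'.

Answer: never

Derivation:
Gen 0: 110001001010
Gen 1 (rule 154): 101010110001
Gen 2 (rule 75): 000000110110
Gen 3 (rule 161): 111110001000
Gen 4 (rule 62): 100001011100
Gen 5 (rule 154): 010010011010
Gen 6 (rule 75): 100100111000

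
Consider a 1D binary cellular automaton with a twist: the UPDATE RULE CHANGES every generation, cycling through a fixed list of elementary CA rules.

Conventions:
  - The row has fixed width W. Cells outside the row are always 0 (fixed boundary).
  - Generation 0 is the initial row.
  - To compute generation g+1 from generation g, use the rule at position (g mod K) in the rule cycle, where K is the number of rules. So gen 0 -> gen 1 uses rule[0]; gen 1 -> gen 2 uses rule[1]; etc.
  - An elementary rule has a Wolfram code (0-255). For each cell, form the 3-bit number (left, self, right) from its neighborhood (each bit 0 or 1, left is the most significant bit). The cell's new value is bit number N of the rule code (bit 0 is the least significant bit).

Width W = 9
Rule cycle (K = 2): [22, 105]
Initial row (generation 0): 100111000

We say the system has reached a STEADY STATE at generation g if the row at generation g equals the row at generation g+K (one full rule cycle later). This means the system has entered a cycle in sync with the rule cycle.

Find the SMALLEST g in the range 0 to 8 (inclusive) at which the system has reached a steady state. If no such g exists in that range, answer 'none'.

Answer: 7

Derivation:
Gen 0: 100111000
Gen 1 (rule 22): 111000100
Gen 2 (rule 105): 101010001
Gen 3 (rule 22): 101011011
Gen 4 (rule 105): 010111111
Gen 5 (rule 22): 110000000
Gen 6 (rule 105): 110111111
Gen 7 (rule 22): 000000000
Gen 8 (rule 105): 111111111
Gen 9 (rule 22): 000000000
Gen 10 (rule 105): 111111111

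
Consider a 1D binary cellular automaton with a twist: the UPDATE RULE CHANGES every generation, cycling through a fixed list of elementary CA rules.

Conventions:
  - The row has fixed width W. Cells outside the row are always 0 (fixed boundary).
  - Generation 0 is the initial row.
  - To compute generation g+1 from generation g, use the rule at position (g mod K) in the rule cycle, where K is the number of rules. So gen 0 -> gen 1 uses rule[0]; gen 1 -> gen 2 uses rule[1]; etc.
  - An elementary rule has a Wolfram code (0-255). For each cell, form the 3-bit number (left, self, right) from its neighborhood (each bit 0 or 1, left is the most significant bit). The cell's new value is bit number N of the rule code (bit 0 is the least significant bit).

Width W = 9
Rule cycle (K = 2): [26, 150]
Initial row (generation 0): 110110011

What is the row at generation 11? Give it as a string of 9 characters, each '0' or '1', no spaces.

Answer: 100000010

Derivation:
Gen 0: 110110011
Gen 1 (rule 26): 100101110
Gen 2 (rule 150): 111100101
Gen 3 (rule 26): 100011000
Gen 4 (rule 150): 110100100
Gen 5 (rule 26): 100011010
Gen 6 (rule 150): 110100011
Gen 7 (rule 26): 100010110
Gen 8 (rule 150): 110110001
Gen 9 (rule 26): 100101010
Gen 10 (rule 150): 111101011
Gen 11 (rule 26): 100000010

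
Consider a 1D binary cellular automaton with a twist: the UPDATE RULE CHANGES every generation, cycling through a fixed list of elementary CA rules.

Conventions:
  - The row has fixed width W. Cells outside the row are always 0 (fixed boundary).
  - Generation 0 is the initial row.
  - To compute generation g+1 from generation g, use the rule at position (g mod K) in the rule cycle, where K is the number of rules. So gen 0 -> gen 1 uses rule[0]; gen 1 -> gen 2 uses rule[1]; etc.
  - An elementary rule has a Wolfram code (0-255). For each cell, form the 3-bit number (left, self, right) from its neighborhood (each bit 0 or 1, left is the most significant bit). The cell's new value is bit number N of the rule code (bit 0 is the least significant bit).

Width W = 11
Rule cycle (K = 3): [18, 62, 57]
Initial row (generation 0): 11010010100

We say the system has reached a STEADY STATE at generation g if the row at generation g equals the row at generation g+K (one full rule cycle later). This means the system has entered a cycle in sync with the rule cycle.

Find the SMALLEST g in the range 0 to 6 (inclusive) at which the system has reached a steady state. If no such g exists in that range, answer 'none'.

Gen 0: 11010010100
Gen 1 (rule 18): 00001100010
Gen 2 (rule 62): 00011010111
Gen 3 (rule 57): 11010101100
Gen 4 (rule 18): 00000000010
Gen 5 (rule 62): 00000000111
Gen 6 (rule 57): 11111110100
Gen 7 (rule 18): 00000000010
Gen 8 (rule 62): 00000000111
Gen 9 (rule 57): 11111110100

Answer: 4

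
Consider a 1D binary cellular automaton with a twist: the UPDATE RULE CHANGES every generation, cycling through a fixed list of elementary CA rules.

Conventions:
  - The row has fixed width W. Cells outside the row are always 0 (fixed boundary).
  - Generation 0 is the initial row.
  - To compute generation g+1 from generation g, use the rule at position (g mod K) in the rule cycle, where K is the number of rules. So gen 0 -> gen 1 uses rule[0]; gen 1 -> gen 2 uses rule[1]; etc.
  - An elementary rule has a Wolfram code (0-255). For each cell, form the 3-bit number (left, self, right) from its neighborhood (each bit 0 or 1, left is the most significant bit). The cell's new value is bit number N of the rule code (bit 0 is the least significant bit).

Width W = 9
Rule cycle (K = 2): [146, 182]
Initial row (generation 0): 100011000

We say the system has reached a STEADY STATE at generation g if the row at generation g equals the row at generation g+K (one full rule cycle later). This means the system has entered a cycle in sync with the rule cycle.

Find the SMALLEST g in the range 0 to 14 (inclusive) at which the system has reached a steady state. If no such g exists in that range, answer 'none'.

Answer: 11

Derivation:
Gen 0: 100011000
Gen 1 (rule 146): 010100100
Gen 2 (rule 182): 111111110
Gen 3 (rule 146): 011111101
Gen 4 (rule 182): 101111011
Gen 5 (rule 146): 000110000
Gen 6 (rule 182): 001001000
Gen 7 (rule 146): 010110100
Gen 8 (rule 182): 111001110
Gen 9 (rule 146): 010110101
Gen 10 (rule 182): 111001111
Gen 11 (rule 146): 010110110
Gen 12 (rule 182): 111001001
Gen 13 (rule 146): 010110110
Gen 14 (rule 182): 111001001
Gen 15 (rule 146): 010110110
Gen 16 (rule 182): 111001001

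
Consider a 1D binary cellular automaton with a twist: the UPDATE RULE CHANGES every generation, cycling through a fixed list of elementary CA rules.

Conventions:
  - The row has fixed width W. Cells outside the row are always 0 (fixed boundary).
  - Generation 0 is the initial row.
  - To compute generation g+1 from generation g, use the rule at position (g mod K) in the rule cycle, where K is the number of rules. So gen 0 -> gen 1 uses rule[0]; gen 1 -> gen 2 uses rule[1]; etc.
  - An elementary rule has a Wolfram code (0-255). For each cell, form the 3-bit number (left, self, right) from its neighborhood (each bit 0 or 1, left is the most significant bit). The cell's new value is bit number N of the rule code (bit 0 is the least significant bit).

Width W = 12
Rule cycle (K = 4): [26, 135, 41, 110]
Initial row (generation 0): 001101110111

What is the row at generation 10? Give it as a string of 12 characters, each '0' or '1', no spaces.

Answer: 101110110001

Derivation:
Gen 0: 001101110111
Gen 1 (rule 26): 011001000100
Gen 2 (rule 135): 100011011101
Gen 3 (rule 41): 001010110010
Gen 4 (rule 110): 011111110110
Gen 5 (rule 26): 110000000101
Gen 6 (rule 135): 000111111101
Gen 7 (rule 41): 110100000010
Gen 8 (rule 110): 111100000110
Gen 9 (rule 26): 100010001101
Gen 10 (rule 135): 101110110001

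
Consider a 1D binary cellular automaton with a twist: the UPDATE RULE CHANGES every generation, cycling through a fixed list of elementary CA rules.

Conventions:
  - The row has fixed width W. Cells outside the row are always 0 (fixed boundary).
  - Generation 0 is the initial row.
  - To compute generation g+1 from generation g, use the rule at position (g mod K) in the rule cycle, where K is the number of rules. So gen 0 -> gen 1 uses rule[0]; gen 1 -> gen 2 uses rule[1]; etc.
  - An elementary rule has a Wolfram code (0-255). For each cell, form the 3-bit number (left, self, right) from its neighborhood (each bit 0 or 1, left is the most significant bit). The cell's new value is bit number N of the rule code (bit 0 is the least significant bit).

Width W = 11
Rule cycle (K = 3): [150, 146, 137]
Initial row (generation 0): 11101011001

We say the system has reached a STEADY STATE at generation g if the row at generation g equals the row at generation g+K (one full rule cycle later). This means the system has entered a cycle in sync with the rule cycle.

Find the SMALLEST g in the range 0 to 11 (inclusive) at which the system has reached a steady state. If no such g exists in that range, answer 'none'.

Answer: 11

Derivation:
Gen 0: 11101011001
Gen 1 (rule 150): 01001000111
Gen 2 (rule 146): 10110101010
Gen 3 (rule 137): 00100000000
Gen 4 (rule 150): 01110000000
Gen 5 (rule 146): 10101000000
Gen 6 (rule 137): 00000011111
Gen 7 (rule 150): 00000101110
Gen 8 (rule 146): 00001000101
Gen 9 (rule 137): 11100010000
Gen 10 (rule 150): 01010111000
Gen 11 (rule 146): 10000010100
Gen 12 (rule 137): 00111000001
Gen 13 (rule 150): 01010100011
Gen 14 (rule 146): 10000010100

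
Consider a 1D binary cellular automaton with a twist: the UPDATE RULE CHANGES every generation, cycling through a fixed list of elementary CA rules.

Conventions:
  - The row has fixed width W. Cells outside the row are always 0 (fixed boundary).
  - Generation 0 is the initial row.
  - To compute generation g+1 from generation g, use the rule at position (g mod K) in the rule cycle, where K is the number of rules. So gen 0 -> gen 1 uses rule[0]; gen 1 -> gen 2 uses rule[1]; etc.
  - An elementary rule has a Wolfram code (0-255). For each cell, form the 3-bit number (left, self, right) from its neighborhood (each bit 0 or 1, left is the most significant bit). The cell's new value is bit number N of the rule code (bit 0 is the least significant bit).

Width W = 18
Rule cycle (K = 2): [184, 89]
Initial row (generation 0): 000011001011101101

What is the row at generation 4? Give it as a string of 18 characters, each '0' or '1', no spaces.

Answer: 110011100000110011

Derivation:
Gen 0: 000011001011101101
Gen 1 (rule 184): 000010100111011010
Gen 2 (rule 89): 111000010101011001
Gen 3 (rule 184): 110100001010110100
Gen 4 (rule 89): 110011100000110011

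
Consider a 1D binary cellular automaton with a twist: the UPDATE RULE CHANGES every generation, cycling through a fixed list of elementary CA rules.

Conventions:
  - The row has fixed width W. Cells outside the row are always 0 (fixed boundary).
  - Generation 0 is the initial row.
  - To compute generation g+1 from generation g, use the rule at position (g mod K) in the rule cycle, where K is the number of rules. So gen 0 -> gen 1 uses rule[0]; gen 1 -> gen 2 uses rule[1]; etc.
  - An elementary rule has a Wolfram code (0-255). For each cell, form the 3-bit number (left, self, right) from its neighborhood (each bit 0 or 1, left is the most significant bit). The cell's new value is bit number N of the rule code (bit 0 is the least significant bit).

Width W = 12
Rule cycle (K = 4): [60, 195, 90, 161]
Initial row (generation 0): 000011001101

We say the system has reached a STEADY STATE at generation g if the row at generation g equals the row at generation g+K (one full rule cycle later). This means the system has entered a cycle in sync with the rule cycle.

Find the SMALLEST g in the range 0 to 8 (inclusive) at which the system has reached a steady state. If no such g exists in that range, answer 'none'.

Answer: none

Derivation:
Gen 0: 000011001101
Gen 1 (rule 60): 000010101011
Gen 2 (rule 195): 111100000001
Gen 3 (rule 90): 100110000010
Gen 4 (rule 161): 000000111000
Gen 5 (rule 60): 000000100100
Gen 6 (rule 195): 111111001001
Gen 7 (rule 90): 100001110110
Gen 8 (rule 161): 001100101000
Gen 9 (rule 60): 001010111100
Gen 10 (rule 195): 110000011101
Gen 11 (rule 90): 111000110100
Gen 12 (rule 161): 010010001001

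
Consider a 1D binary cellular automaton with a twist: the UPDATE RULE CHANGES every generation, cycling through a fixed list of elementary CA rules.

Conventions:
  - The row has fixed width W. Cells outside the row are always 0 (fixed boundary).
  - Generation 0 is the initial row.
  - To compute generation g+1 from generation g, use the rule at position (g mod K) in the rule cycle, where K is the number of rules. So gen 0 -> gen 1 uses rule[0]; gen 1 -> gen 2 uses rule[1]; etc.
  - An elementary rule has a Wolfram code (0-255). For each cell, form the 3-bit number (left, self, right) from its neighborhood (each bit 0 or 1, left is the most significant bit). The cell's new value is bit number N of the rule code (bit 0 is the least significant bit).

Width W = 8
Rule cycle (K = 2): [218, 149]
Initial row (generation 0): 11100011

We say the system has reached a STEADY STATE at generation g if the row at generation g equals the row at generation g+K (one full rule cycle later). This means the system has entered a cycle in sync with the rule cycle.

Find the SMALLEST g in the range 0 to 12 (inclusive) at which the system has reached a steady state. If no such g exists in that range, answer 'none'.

Answer: none

Derivation:
Gen 0: 11100011
Gen 1 (rule 218): 11110111
Gen 2 (rule 149): 01100010
Gen 3 (rule 218): 11110101
Gen 4 (rule 149): 01100101
Gen 5 (rule 218): 11111000
Gen 6 (rule 149): 01110111
Gen 7 (rule 218): 11110111
Gen 8 (rule 149): 01100010
Gen 9 (rule 218): 11110101
Gen 10 (rule 149): 01100101
Gen 11 (rule 218): 11111000
Gen 12 (rule 149): 01110111
Gen 13 (rule 218): 11110111
Gen 14 (rule 149): 01100010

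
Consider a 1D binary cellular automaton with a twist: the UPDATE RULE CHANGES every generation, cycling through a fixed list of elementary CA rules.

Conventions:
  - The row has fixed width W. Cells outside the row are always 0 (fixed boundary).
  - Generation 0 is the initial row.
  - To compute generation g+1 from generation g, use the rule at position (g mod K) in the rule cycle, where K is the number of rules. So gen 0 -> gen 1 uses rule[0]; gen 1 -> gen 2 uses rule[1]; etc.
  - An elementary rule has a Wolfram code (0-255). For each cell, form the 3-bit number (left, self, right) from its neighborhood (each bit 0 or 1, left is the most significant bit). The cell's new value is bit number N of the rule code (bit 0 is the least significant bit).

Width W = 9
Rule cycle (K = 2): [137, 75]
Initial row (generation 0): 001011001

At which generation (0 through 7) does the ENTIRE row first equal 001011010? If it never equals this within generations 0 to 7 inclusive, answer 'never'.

Answer: never

Derivation:
Gen 0: 001011001
Gen 1 (rule 137): 100010000
Gen 2 (rule 75): 001100111
Gen 3 (rule 137): 101000110
Gen 4 (rule 75): 000011110
Gen 5 (rule 137): 111011100
Gen 6 (rule 75): 101010101
Gen 7 (rule 137): 000000000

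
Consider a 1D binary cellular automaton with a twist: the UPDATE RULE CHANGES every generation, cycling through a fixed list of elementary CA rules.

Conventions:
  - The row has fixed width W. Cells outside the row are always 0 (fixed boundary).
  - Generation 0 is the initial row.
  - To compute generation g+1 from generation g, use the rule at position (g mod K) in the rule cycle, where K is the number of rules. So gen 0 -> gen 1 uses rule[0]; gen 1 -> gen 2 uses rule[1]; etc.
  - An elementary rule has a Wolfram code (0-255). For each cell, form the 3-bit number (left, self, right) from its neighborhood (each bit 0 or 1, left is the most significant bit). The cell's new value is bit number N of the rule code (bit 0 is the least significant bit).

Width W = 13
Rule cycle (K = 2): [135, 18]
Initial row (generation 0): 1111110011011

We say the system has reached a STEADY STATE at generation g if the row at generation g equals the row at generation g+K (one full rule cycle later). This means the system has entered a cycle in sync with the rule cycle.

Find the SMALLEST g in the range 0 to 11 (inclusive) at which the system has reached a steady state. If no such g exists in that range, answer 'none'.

Gen 0: 1111110011011
Gen 1 (rule 135): 0111100100000
Gen 2 (rule 18): 1000011010000
Gen 3 (rule 135): 1011100010111
Gen 4 (rule 18): 0000010100000
Gen 5 (rule 135): 1111110101111
Gen 6 (rule 18): 0000000000000
Gen 7 (rule 135): 1111111111111
Gen 8 (rule 18): 0000000000000
Gen 9 (rule 135): 1111111111111
Gen 10 (rule 18): 0000000000000
Gen 11 (rule 135): 1111111111111
Gen 12 (rule 18): 0000000000000
Gen 13 (rule 135): 1111111111111

Answer: 6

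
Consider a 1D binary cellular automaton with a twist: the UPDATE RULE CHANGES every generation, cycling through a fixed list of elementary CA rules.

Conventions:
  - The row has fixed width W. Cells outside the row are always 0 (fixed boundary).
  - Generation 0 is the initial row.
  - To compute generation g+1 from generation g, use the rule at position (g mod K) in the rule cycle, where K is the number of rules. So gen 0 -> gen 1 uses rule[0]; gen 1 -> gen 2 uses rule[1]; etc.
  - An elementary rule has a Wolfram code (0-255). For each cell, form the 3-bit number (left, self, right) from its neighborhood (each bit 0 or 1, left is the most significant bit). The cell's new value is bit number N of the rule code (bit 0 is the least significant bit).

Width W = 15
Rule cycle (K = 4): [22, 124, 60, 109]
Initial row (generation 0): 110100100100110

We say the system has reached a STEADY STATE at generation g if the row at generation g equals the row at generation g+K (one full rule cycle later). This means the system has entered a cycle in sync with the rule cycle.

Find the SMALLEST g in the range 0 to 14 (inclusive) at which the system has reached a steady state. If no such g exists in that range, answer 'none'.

Answer: 5

Derivation:
Gen 0: 110100100100110
Gen 1 (rule 22): 000111111111001
Gen 2 (rule 124): 000100000001101
Gen 3 (rule 60): 000110000001011
Gen 4 (rule 109): 110110111101111
Gen 5 (rule 22): 000000000000000
Gen 6 (rule 124): 000000000000000
Gen 7 (rule 60): 000000000000000
Gen 8 (rule 109): 111111111111111
Gen 9 (rule 22): 000000000000000
Gen 10 (rule 124): 000000000000000
Gen 11 (rule 60): 000000000000000
Gen 12 (rule 109): 111111111111111
Gen 13 (rule 22): 000000000000000
Gen 14 (rule 124): 000000000000000
Gen 15 (rule 60): 000000000000000
Gen 16 (rule 109): 111111111111111
Gen 17 (rule 22): 000000000000000
Gen 18 (rule 124): 000000000000000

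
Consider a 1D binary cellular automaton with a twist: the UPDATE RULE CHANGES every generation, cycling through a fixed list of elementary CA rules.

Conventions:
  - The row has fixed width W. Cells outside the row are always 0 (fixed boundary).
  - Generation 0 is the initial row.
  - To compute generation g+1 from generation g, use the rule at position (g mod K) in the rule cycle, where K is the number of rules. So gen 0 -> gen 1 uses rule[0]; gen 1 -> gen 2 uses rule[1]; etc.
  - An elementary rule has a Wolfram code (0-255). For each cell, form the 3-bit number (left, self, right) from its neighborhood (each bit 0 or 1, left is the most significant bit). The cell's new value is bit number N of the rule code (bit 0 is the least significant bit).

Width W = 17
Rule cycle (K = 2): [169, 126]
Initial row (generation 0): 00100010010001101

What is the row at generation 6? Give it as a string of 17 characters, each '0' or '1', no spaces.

Gen 0: 00100010010001101
Gen 1 (rule 169): 10001000000101010
Gen 2 (rule 126): 11011100001111111
Gen 3 (rule 169): 10111001101111110
Gen 4 (rule 126): 11101111111000011
Gen 5 (rule 169): 11011111110011010
Gen 6 (rule 126): 11110000011111111

Answer: 11110000011111111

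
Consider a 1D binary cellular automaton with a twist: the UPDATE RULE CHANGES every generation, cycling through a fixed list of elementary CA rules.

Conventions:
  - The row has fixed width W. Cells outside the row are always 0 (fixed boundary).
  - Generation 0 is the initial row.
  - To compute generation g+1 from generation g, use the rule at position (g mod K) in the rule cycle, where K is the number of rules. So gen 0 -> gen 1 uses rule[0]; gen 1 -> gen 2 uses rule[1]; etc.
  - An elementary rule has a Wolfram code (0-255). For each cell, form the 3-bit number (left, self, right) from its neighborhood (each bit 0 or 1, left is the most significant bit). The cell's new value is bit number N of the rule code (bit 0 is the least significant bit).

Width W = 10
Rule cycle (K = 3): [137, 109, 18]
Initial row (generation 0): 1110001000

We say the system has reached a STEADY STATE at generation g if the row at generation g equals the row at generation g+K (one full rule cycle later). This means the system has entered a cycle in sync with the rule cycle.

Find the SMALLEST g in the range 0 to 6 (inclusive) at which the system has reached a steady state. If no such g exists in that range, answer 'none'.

Answer: none

Derivation:
Gen 0: 1110001000
Gen 1 (rule 137): 1100100011
Gen 2 (rule 109): 1100101011
Gen 3 (rule 18): 0011000000
Gen 4 (rule 137): 1010011111
Gen 5 (rule 109): 1110010001
Gen 6 (rule 18): 0001101010
Gen 7 (rule 137): 1101000000
Gen 8 (rule 109): 1111011111
Gen 9 (rule 18): 0000000000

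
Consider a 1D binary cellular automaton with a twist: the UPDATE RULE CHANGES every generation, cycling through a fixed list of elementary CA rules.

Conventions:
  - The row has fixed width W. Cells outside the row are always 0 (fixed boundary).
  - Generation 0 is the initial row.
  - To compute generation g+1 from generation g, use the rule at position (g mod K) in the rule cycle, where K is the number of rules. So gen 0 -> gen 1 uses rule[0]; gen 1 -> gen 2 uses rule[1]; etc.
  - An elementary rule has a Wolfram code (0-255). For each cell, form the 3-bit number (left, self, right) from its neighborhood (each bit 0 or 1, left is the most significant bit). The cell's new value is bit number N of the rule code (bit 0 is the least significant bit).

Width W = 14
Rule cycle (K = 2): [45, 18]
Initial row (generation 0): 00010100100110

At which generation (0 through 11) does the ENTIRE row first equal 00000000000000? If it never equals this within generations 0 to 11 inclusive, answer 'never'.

Gen 0: 00010100100110
Gen 1 (rule 45): 11011100100100
Gen 2 (rule 18): 00000011011010
Gen 3 (rule 45): 11111010110110
Gen 4 (rule 18): 00000000000001
Gen 5 (rule 45): 11111111111101
Gen 6 (rule 18): 00000000000000
Gen 7 (rule 45): 11111111111111
Gen 8 (rule 18): 00000000000000
Gen 9 (rule 45): 11111111111111
Gen 10 (rule 18): 00000000000000
Gen 11 (rule 45): 11111111111111

Answer: 6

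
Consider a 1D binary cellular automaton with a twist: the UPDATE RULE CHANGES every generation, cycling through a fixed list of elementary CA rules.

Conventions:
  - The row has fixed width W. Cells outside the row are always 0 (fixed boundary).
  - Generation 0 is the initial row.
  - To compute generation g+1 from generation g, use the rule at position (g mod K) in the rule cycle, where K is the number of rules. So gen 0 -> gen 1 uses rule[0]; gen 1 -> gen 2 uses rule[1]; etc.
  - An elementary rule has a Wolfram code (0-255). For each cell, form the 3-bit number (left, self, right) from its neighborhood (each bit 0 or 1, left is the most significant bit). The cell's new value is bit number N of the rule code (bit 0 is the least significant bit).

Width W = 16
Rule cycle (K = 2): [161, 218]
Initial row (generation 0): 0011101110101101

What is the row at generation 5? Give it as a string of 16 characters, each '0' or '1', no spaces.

Answer: 1100111111101010

Derivation:
Gen 0: 0011101110101101
Gen 1 (rule 161): 1001010101010010
Gen 2 (rule 218): 0110000000001101
Gen 3 (rule 161): 0000111111100010
Gen 4 (rule 218): 0001111111110101
Gen 5 (rule 161): 1100111111101010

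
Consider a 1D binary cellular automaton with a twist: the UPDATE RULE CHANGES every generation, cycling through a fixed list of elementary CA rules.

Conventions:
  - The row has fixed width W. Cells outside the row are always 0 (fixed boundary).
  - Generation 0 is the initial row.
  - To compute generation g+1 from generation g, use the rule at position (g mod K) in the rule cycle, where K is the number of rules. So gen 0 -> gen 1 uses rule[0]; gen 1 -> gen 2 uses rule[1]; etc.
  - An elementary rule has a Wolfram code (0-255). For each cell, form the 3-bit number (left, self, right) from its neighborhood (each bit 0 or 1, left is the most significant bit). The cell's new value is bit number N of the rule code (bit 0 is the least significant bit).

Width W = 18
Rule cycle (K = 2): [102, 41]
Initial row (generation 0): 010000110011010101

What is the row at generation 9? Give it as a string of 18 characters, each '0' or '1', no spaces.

Answer: 101010100001111011

Derivation:
Gen 0: 010000110011010101
Gen 1 (rule 102): 110001010101111111
Gen 2 (rule 41): 100100101011000000
Gen 3 (rule 102): 101101111101000000
Gen 4 (rule 41): 011011000010011111
Gen 5 (rule 102): 101101000110100001
Gen 6 (rule 41): 011010010101001100
Gen 7 (rule 102): 101110111111010100
Gen 8 (rule 41): 011001100000101001
Gen 9 (rule 102): 101010100001111011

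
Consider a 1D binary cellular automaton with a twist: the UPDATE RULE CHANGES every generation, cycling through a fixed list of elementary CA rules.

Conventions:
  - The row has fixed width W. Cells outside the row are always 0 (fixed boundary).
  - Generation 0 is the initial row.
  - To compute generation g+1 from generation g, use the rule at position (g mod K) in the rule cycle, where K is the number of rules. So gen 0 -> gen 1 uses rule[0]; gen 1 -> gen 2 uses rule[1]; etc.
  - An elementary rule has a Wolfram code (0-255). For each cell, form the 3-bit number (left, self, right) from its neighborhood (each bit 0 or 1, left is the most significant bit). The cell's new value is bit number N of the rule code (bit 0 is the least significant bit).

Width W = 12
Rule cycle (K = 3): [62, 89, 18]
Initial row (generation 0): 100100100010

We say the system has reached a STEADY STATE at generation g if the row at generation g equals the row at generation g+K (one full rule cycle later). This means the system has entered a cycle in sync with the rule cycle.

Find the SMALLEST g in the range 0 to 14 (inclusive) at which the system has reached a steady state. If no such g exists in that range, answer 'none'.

Answer: 6

Derivation:
Gen 0: 100100100010
Gen 1 (rule 62): 111111110111
Gen 2 (rule 89): 100000010101
Gen 3 (rule 18): 010000100000
Gen 4 (rule 62): 111001110000
Gen 5 (rule 89): 101101011111
Gen 6 (rule 18): 000000000000
Gen 7 (rule 62): 000000000000
Gen 8 (rule 89): 111111111111
Gen 9 (rule 18): 000000000000
Gen 10 (rule 62): 000000000000
Gen 11 (rule 89): 111111111111
Gen 12 (rule 18): 000000000000
Gen 13 (rule 62): 000000000000
Gen 14 (rule 89): 111111111111
Gen 15 (rule 18): 000000000000
Gen 16 (rule 62): 000000000000
Gen 17 (rule 89): 111111111111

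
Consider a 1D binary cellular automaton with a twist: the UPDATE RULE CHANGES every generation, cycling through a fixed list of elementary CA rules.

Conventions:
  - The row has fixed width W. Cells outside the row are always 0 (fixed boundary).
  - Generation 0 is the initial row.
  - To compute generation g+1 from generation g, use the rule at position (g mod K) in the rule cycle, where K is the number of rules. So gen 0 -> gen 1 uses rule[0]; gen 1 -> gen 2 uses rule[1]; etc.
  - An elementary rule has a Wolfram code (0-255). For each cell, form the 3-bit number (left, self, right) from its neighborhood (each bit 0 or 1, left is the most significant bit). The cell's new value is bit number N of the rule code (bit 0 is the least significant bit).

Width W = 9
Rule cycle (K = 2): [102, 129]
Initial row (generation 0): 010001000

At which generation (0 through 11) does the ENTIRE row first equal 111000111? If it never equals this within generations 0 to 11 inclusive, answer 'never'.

Gen 0: 010001000
Gen 1 (rule 102): 110011000
Gen 2 (rule 129): 000000011
Gen 3 (rule 102): 000000101
Gen 4 (rule 129): 111110000
Gen 5 (rule 102): 000010000
Gen 6 (rule 129): 111000111
Gen 7 (rule 102): 001001001
Gen 8 (rule 129): 100000000
Gen 9 (rule 102): 100000000
Gen 10 (rule 129): 001111111
Gen 11 (rule 102): 010000001

Answer: 6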